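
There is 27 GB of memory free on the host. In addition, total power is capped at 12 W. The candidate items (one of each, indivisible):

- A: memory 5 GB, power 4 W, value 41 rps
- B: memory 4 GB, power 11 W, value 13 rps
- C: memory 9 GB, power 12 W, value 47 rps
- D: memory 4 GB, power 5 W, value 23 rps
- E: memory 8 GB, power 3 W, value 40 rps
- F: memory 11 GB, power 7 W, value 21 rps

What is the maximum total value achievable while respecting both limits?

104 rps

Feasible sets respecting both limits:
- A+D+E: memory 17, power 12, value 104
- A+E: memory 13, power 7, value 81
- A+D: memory 9, power 9, value 64
Best: 104 rps.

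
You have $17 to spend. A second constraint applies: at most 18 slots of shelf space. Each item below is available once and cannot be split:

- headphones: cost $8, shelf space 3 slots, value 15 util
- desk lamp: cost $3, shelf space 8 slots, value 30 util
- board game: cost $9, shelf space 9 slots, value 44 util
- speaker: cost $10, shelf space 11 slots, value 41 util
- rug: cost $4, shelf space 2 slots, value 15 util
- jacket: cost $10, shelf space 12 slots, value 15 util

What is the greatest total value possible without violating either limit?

74 util

Feasible sets respecting both limits:
- desk lamp+board game: cost 12, shelf space 17, value 74
- headphones+desk lamp+rug: cost 15, shelf space 13, value 60
- headphones+board game: cost 17, shelf space 12, value 59
- board game+rug: cost 13, shelf space 11, value 59
Best: 74 util.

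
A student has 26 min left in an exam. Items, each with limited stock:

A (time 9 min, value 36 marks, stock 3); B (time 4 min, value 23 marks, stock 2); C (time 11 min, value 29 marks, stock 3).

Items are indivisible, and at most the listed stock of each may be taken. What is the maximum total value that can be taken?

Best selections within time 26 and stock limits:
- 2×A + 2×B: time 26, value 118
- 2×A + 1×B: time 22, value 95
- 1×A + 1×B + 1×C: time 24, value 88
- 1×A + 2×B: time 17, value 82
Best: 118 marks.

118 marks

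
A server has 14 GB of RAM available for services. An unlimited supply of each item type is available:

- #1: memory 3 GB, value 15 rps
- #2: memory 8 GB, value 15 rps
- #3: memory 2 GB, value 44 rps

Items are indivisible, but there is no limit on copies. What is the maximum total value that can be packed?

Best value-per-unit is #3 at 44/2, and filling with it alone uses memory 7×2=14. No mix of the others beats 7×44 = 308.

308 rps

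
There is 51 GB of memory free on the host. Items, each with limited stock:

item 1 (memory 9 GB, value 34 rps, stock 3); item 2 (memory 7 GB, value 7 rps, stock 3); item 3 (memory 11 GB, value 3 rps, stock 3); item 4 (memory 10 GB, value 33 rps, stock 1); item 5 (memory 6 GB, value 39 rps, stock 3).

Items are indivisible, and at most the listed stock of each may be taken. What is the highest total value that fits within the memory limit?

219 rps

Top feasible selections:
- 3×item 1 + 3×item 5: memory 45, value 219
- 2×item 1 + 1×item 4 + 3×item 5: memory 46, value 218
- 3×item 1 + 1×item 4 + 2×item 5: memory 49, value 213
Best: 219 rps.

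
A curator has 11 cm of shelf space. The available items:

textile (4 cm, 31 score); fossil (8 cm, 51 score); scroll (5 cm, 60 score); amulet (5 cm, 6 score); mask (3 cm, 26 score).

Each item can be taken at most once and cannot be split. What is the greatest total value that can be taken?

91 score

This is a 0/1 knapsack; check combinations near the capacity.
- textile+scroll: length 4+5=9, value 31+60=91
- scroll+mask: length 5+3=8, value 60+26=86
- fossil+mask: length 8+3=11, value 51+26=77
- scroll+amulet: length 5+5=10, value 60+6=66
- scroll: length 5, value 60
Best: 91 score.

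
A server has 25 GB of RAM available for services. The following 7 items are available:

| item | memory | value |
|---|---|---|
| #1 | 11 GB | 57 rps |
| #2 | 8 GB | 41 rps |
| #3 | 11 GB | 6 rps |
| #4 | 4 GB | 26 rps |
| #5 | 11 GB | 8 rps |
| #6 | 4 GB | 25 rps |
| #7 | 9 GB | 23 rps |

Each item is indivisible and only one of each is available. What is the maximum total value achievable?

Check high-value combinations within 25 GB:
- #1+#2+#4: memory 11+8+4=23, value 57+41+26=124
- #1+#2+#6: memory 11+8+4=23, value 57+41+25=123
- #2+#4+#6+#7: memory 8+4+4+9=25, value 41+26+25+23=115
- #1+#4+#6: memory 11+4+4=19, value 57+26+25=108
- #1+#4+#7: memory 11+4+9=24, value 57+26+23=106
Best: 124 rps.

124 rps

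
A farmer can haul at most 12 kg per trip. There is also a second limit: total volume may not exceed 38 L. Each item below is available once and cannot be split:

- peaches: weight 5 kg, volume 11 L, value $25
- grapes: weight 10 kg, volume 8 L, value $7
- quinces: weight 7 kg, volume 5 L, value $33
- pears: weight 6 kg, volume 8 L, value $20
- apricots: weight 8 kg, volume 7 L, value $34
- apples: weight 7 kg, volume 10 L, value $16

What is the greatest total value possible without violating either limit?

Feasible sets respecting both limits:
- peaches+quinces: weight 12, volume 16, value 58
- peaches+pears: weight 11, volume 19, value 45
- peaches+apples: weight 12, volume 21, value 41
- apricots: weight 8, volume 7, value 34
Best: $58.

$58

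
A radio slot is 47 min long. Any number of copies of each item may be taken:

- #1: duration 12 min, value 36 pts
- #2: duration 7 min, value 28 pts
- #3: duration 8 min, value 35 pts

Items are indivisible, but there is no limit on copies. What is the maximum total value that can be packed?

Best value-per-unit is #3 at 35/8; filling with it alone gives 5×35 = 175.
Optimal mix: 1×#2 + 5×#3 → duration 47, value 203.

203 pts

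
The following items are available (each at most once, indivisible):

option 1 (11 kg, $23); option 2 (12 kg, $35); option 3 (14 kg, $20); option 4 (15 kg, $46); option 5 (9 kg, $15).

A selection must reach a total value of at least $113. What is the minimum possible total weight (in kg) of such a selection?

47

Subsets with value ≥ 113, sorted by total weight:
- option 1+option 2+option 4+option 5: weight 47, value 119
- option 2+option 3+option 4+option 5: weight 50, value 116
- option 1+option 2+option 3+option 4: weight 52, value 124
Minimum weight: 47 kg.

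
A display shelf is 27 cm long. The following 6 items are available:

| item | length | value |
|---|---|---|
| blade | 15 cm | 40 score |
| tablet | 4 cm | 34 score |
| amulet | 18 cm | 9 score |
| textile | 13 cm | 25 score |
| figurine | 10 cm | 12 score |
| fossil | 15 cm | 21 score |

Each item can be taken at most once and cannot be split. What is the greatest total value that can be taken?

74 score

Check high-value combinations within 27 cm:
- blade+tablet: length 15+4=19, value 40+34=74
- tablet+textile+figurine: length 4+13+10=27, value 34+25+12=71
- tablet+textile: length 4+13=17, value 34+25=59
- tablet+fossil: length 4+15=19, value 34+21=55
Best: 74 score.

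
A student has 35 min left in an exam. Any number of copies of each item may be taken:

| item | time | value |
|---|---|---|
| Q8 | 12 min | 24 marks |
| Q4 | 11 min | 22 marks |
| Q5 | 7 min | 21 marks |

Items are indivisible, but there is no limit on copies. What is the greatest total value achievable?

105 marks

Best value-per-unit is Q5 at 21/7, and filling with it alone uses time 5×7=35. No mix of the others beats 5×21 = 105.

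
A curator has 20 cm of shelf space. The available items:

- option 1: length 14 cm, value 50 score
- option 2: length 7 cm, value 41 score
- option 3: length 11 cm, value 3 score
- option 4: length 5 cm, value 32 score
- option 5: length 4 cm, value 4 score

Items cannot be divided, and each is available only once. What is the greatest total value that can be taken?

Check high-value combinations within 20 cm:
- option 1+option 4: length 14+5=19, value 50+32=82
- option 2+option 4+option 5: length 7+5+4=16, value 41+32+4=77
- option 2+option 4: length 7+5=12, value 41+32=73
Best: 82 score.

82 score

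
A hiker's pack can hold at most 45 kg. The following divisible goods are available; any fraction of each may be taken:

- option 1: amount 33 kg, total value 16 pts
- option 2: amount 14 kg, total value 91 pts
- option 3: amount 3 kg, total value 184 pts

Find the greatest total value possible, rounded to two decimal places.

Take in order of value per unit:
- option 3 (184/3 per unit): all 3 → value 184, running total 184.00
- option 2 (91/14 per unit): all 14 → value 91, running total 275.00
- option 1 (16/33 per unit): 28 of 33 → value 28×16/33 = 13.5758, running total 288.58
Total 288.58.

288.58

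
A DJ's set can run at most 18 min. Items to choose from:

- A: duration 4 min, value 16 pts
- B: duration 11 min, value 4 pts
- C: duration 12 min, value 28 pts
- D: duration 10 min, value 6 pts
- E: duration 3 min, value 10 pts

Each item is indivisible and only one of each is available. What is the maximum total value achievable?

44 pts

Check high-value combinations within 18 min:
- A+C: duration 4+12=16, value 16+28=44
- C+E: duration 12+3=15, value 28+10=38
- A+D+E: duration 4+10+3=17, value 16+6+10=32
- A+B+E: duration 4+11+3=18, value 16+4+10=30
- C: duration 12, value 28
Best: 44 pts.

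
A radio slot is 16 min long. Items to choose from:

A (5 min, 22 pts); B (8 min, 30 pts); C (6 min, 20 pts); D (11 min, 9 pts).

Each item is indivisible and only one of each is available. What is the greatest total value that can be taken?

This is a 0/1 knapsack; check combinations near the capacity.
- A+B: duration 5+8=13, value 22+30=52
- B+C: duration 8+6=14, value 30+20=50
- A+C: duration 5+6=11, value 22+20=42
- A+D: duration 5+11=16, value 22+9=31
Best: 52 pts.

52 pts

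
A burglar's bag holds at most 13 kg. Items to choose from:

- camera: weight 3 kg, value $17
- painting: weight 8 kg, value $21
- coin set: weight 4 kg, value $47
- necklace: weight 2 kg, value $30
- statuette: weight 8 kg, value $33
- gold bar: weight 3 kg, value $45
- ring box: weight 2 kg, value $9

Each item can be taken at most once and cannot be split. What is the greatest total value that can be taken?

$139

This is a 0/1 knapsack; check combinations near the capacity.
- camera+coin set+necklace+gold bar: weight 3+4+2+3=12, value 17+47+30+45=139
- coin set+necklace+gold bar+ring box: weight 4+2+3+2=11, value 47+30+45+9=131
- coin set+necklace+gold bar: weight 4+2+3=9, value 47+30+45=122
- camera+coin set+gold bar+ring box: weight 3+4+3+2=12, value 17+47+45+9=118
- camera+coin set+gold bar: weight 3+4+3=10, value 17+47+45=109
Best: $139.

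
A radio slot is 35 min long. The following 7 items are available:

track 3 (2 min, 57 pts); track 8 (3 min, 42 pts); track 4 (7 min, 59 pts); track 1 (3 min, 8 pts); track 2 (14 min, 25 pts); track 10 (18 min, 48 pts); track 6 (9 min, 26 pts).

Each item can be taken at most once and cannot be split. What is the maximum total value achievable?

214 pts

This is a 0/1 knapsack; check combinations near the capacity.
- track 3+track 8+track 4+track 1+track 10: duration 2+3+7+3+18=33, value 57+42+59+8+48=214
- track 3+track 8+track 4+track 2+track 6: duration 2+3+7+14+9=35, value 57+42+59+25+26=209
- track 3+track 8+track 4+track 10: duration 2+3+7+18=30, value 57+42+59+48=206
- track 3+track 8+track 4+track 1+track 6: duration 2+3+7+3+9=24, value 57+42+59+8+26=192
- track 3+track 8+track 4+track 1+track 2: duration 2+3+7+3+14=29, value 57+42+59+8+25=191
Best: 214 pts.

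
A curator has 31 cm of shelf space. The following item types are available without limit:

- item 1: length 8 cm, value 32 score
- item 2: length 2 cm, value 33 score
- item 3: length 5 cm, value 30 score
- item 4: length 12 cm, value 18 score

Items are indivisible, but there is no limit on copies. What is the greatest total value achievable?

495 score

Best value-per-unit is item 2 at 33/2, and filling with it alone uses length 15×2=30. No mix of the others beats 15×33 = 495.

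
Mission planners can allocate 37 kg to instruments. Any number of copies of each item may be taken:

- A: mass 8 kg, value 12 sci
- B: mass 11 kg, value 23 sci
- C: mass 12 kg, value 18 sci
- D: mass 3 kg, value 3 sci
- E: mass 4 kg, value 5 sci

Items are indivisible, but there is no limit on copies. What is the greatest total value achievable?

Best value-per-unit is B at 23/11; filling with it alone gives 3×23 = 69.
Optimal mix: 3×B + 1×E → mass 37, value 74.

74 sci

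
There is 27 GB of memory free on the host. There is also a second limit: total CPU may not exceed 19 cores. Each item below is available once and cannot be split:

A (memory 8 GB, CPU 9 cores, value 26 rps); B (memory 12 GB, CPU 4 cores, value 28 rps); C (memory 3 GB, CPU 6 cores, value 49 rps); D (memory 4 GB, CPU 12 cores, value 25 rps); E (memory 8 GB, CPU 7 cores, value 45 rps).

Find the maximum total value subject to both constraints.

Feasible sets respecting both limits:
- B+C+E: memory 23, CPU 17, value 122
- A+B+C: memory 23, CPU 19, value 103
- C+E: memory 11, CPU 13, value 94
Best: 122 rps.

122 rps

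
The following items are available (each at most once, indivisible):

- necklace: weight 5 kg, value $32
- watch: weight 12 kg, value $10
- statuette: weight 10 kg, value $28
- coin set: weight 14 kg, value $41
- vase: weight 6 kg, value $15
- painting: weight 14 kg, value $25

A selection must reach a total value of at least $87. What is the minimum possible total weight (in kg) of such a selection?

25

Subsets with value ≥ 87, sorted by total weight:
- necklace+coin set+vase: weight 25, value 88
- necklace+statuette+coin set: weight 29, value 101
- necklace+coin set+painting: weight 33, value 98
Minimum weight: 25 kg.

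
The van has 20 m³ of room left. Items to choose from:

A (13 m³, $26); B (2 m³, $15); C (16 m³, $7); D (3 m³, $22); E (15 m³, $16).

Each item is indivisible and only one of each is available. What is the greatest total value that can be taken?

$63

Check high-value combinations within 20 m³:
- A+B+D: volume 13+2+3=18, value 26+15+22=63
- B+D+E: volume 2+3+15=20, value 15+22+16=53
- A+D: volume 13+3=16, value 26+22=48
- A+B: volume 13+2=15, value 26+15=41
Best: $63.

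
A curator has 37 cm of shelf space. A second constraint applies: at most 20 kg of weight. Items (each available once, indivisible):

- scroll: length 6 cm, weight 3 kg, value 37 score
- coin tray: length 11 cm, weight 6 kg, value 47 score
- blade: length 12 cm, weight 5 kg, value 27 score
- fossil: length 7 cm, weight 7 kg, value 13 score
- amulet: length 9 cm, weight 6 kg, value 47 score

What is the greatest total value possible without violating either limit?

131 score

Feasible sets respecting both limits:
- scroll+coin tray+amulet: length 26, weight 15, value 131
- coin tray+blade+amulet: length 32, weight 17, value 121
- scroll+coin tray+blade: length 29, weight 14, value 111
Best: 131 score.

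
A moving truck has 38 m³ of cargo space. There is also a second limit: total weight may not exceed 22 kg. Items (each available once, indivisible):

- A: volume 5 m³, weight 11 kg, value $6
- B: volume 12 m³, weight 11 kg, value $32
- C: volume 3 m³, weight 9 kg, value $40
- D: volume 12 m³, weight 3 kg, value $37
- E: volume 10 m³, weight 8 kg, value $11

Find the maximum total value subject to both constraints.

Feasible sets respecting both limits:
- C+D+E: volume 25, weight 20, value 88
- B+D+E: volume 34, weight 22, value 80
- C+D: volume 15, weight 12, value 77
Best: $88.

$88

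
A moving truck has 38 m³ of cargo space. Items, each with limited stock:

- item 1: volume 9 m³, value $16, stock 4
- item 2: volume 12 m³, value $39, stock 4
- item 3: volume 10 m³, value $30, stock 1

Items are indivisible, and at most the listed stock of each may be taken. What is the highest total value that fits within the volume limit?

Top feasible selections:
- 3×item 2: volume 36, value 117
- 2×item 2 + 1×item 3: volume 34, value 108
- 1×item 1 + 2×item 2: volume 33, value 94
Best: $117.

$117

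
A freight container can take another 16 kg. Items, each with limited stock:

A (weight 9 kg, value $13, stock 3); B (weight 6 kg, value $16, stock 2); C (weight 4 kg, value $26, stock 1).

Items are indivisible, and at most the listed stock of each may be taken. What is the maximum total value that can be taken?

$58

Best selections within weight 16 and stock limits:
- 2×B + 1×C: weight 16, value 58
- 1×B + 1×C: weight 10, value 42
- 1×A + 1×C: weight 13, value 39
Best: $58.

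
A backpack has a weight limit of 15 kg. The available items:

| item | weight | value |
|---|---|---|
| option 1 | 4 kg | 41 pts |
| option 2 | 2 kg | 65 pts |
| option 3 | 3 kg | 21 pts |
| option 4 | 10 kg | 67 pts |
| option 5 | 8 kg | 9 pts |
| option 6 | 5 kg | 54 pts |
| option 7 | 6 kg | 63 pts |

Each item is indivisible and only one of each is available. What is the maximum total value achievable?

190 pts

Check high-value combinations within 15 kg:
- option 1+option 2+option 3+option 7: weight 4+2+3+6=15, value 41+65+21+63=190
- option 2+option 6+option 7: weight 2+5+6=13, value 65+54+63=182
- option 1+option 2+option 3+option 6: weight 4+2+3+5=14, value 41+65+21+54=181
- option 1+option 2+option 7: weight 4+2+6=12, value 41+65+63=169
- option 1+option 2+option 6: weight 4+2+5=11, value 41+65+54=160
Best: 190 pts.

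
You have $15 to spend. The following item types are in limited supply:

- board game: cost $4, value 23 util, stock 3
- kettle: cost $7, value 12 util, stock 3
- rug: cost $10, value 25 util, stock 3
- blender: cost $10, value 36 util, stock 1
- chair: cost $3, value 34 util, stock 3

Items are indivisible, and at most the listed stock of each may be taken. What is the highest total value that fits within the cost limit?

Top feasible selections:
- 1×board game + 3×chair: cost 13, value 125
- 2×board game + 2×chair: cost 14, value 114
- 3×board game + 1×chair: cost 15, value 103
Best: 125 util.

125 util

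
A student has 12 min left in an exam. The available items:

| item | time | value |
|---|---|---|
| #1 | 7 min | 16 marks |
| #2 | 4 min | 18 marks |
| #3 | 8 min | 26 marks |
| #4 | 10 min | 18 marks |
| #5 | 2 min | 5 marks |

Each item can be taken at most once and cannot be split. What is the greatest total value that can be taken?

Check high-value combinations within 12 min:
- #2+#3: time 4+8=12, value 18+26=44
- #1+#2: time 7+4=11, value 16+18=34
- #3+#5: time 8+2=10, value 26+5=31
- #3: time 8, value 26
Best: 44 marks.

44 marks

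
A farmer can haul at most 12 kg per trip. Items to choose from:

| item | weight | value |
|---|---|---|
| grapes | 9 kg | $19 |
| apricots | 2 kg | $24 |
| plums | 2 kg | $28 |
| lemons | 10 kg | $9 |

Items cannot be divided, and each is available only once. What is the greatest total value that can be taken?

$52

Check high-value combinations within 12 kg:
- apricots+plums: weight 2+2=4, value 24+28=52
- grapes+plums: weight 9+2=11, value 19+28=47
- grapes+apricots: weight 9+2=11, value 19+24=43
Best: $52.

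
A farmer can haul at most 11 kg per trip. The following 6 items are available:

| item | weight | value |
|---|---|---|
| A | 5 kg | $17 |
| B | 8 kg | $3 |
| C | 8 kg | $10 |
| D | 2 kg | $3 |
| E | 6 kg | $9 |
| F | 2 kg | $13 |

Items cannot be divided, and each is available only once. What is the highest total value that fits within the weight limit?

Check high-value combinations within 11 kg:
- A+D+F: weight 5+2+2=9, value 17+3+13=33
- A+F: weight 5+2=7, value 17+13=30
- A+E: weight 5+6=11, value 17+9=26
Best: $33.

$33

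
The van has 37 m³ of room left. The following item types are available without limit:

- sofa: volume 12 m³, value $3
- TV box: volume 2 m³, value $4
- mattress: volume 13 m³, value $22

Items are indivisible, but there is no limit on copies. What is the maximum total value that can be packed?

Best value-per-unit is TV box at 4/2, and filling with it alone uses volume 18×2=36. No mix of the others beats 18×4 = 72.

$72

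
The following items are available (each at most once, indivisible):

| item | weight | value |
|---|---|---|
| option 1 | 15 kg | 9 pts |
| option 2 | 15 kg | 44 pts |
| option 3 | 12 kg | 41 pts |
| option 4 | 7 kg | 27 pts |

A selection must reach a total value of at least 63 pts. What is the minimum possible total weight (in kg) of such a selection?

Subsets with value ≥ 63, sorted by total weight:
- option 3+option 4: weight 19, value 68
- option 2+option 4: weight 22, value 71
- option 2+option 3: weight 27, value 85
- option 2+option 3+option 4: weight 34, value 112
Minimum weight: 19 kg.

19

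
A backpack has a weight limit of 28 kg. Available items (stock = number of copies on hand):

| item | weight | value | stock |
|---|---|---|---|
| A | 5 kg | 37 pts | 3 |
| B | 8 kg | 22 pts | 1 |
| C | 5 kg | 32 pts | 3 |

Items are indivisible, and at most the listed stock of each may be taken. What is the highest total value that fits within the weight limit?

Best selections within weight 28 and stock limits:
- 3×A + 2×C: weight 25, value 175
- 2×A + 3×C: weight 25, value 170
- 3×A + 1×B + 1×C: weight 28, value 165
Best: 175 pts.

175 pts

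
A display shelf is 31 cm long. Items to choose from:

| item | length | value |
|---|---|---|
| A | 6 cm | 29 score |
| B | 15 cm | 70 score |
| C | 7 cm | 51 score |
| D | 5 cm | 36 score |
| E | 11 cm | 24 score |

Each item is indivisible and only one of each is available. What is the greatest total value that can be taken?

Check high-value combinations within 31 cm:
- B+C+D: length 15+7+5=27, value 70+51+36=157
- A+B+C: length 6+15+7=28, value 29+70+51=150
- A+C+D+E: length 6+7+5+11=29, value 29+51+36+24=140
Best: 157 score.

157 score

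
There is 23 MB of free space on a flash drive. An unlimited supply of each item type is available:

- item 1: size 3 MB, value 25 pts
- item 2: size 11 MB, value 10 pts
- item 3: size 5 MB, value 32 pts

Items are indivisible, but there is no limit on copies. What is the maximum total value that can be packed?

182 pts

Best value-per-unit is item 1 at 25/3; filling with it alone gives 7×25 = 175.
Optimal mix: 6×item 1 + 1×item 3 → size 23, value 182.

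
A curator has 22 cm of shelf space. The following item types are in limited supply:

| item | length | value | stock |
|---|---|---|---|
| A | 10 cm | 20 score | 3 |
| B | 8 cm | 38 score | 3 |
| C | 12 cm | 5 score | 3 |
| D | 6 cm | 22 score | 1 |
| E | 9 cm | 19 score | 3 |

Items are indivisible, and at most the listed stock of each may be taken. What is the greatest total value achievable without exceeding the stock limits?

98 score

Top feasible selections:
- 2×B + 1×D: length 22, value 98
- 2×B: length 16, value 76
Best: 98 score.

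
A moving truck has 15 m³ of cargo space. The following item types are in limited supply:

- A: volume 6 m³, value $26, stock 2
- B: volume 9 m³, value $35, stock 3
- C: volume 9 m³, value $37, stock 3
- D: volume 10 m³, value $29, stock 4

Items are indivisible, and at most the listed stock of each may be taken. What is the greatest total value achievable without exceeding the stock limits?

$63

Top feasible selections:
- 1×A + 1×C: volume 15, value 63
- 1×A + 1×B: volume 15, value 61
- 2×A: volume 12, value 52
Best: $63.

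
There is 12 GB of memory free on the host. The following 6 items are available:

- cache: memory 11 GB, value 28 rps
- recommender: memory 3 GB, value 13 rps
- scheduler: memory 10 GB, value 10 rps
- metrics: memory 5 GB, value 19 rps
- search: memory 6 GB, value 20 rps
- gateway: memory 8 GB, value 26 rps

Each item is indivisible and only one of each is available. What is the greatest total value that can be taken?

Check high-value combinations within 12 GB:
- metrics+search: memory 5+6=11, value 19+20=39
- recommender+gateway: memory 3+8=11, value 13+26=39
- recommender+search: memory 3+6=9, value 13+20=33
- recommender+metrics: memory 3+5=8, value 13+19=32
- cache: memory 11, value 28
Best: 39 rps.

39 rps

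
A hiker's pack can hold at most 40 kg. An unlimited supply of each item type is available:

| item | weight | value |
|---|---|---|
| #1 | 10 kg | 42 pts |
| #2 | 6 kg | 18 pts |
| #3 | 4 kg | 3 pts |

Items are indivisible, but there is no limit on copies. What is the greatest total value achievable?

Best value-per-unit is #1 at 42/10, and filling with it alone uses weight 4×10=40. No mix of the others beats 4×42 = 168.

168 pts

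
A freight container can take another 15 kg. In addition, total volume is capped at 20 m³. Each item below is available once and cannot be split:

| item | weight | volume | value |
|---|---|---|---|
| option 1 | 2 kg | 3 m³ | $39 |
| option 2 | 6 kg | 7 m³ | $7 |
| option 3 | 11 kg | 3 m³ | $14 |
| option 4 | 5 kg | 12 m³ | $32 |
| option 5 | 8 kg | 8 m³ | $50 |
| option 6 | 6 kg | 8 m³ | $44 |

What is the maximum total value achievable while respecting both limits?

$94

Feasible sets respecting both limits:
- option 5+option 6: weight 14, volume 16, value 94
- option 1+option 2+option 6: weight 14, volume 18, value 90
- option 1+option 5: weight 10, volume 11, value 89
Best: $94.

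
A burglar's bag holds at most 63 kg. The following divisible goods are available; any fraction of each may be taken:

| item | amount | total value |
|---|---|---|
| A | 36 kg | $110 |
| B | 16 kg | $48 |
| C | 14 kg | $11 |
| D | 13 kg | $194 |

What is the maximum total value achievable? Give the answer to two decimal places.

Take in order of value per unit:
- D (194/13 per unit): all 13 → value 194, running total 194.00
- A (110/36 per unit): all 36 → value 110, running total 304.00
- B (48/16 per unit): 14 of 16 → value 14×48/16 = 42.0000, running total 346.00
Total 346.00.

346.00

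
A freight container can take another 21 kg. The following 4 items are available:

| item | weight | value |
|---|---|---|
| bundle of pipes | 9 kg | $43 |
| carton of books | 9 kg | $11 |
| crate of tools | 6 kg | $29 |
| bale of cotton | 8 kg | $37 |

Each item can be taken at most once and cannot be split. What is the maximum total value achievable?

$80

Check high-value combinations within 21 kg:
- bundle of pipes+bale of cotton: weight 9+8=17, value 43+37=80
- bundle of pipes+crate of tools: weight 9+6=15, value 43+29=72
- crate of tools+bale of cotton: weight 6+8=14, value 29+37=66
Best: $80.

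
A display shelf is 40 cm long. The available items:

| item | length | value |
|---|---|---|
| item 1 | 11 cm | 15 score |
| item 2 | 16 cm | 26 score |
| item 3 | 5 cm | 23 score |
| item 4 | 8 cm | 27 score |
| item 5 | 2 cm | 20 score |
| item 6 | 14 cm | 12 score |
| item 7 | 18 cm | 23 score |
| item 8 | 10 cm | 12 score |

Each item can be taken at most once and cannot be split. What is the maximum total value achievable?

This is a 0/1 knapsack; check combinations near the capacity.
- item 1+item 3+item 4+item 5+item 8: length 11+5+8+2+10=36, value 15+23+27+20+12=97
- item 1+item 3+item 4+item 5+item 6: length 11+5+8+2+14=40, value 15+23+27+20+12=97
- item 2+item 3+item 4+item 5: length 16+5+8+2=31, value 26+23+27+20=96
Best: 97 score.

97 score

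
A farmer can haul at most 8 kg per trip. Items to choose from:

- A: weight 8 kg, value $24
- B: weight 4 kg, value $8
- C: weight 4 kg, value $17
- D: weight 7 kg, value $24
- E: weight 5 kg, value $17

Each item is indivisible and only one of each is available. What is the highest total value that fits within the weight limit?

$25

Check high-value combinations within 8 kg:
- B+C: weight 4+4=8, value 8+17=25
- D: weight 7, value 24
- A: weight 8, value 24
Best: $25.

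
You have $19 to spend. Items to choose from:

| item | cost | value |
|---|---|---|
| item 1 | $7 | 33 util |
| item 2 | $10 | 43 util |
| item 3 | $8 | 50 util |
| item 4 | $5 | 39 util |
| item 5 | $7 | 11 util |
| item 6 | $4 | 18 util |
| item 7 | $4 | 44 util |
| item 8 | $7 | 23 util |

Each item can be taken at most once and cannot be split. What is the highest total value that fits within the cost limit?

133 util

Check high-value combinations within $19:
- item 3+item 4+item 7: cost 8+5+4=17, value 50+39+44=133
- item 1+item 3+item 7: cost 7+8+4=19, value 33+50+44=127
- item 2+item 4+item 7: cost 10+5+4=19, value 43+39+44=126
Best: 133 util.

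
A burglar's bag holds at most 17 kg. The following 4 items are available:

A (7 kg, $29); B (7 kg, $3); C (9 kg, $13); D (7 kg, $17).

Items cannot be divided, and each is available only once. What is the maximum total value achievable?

$46

Check high-value combinations within 17 kg:
- A+D: weight 7+7=14, value 29+17=46
- A+C: weight 7+9=16, value 29+13=42
- A+B: weight 7+7=14, value 29+3=32
- C+D: weight 9+7=16, value 13+17=30
Best: $46.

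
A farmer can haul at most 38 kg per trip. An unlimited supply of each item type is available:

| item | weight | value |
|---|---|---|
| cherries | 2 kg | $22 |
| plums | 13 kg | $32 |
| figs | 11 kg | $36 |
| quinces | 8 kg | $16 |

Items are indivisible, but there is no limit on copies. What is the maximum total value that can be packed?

$418

Best value-per-unit is cherries at 22/2, and filling with it alone uses weight 19×2=38. No mix of the others beats 19×22 = 418.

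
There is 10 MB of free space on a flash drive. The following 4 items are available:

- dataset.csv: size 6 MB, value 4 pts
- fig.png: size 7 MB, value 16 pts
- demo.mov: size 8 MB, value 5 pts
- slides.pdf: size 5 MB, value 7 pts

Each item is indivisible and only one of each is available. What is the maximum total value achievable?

16 pts

Check high-value combinations within 10 MB:
- fig.png: size 7, value 16
- slides.pdf: size 5, value 7
- demo.mov: size 8, value 5
Best: 16 pts.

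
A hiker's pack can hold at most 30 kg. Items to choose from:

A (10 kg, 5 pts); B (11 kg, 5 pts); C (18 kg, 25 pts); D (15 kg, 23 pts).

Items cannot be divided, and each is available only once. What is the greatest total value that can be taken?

30 pts

Check high-value combinations within 30 kg:
- A+C: weight 10+18=28, value 5+25=30
- B+C: weight 11+18=29, value 5+25=30
- A+D: weight 10+15=25, value 5+23=28
- B+D: weight 11+15=26, value 5+23=28
Best: 30 pts.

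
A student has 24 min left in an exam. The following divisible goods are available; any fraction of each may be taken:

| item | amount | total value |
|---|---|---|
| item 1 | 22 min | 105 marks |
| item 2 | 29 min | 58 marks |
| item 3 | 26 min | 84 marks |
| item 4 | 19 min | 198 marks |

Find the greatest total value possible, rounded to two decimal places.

221.86

Take in order of value per unit:
- item 4 (198/19 per unit): all 19 → value 198, running total 198.00
- item 1 (105/22 per unit): 5 of 22 → value 5×105/22 = 23.8636, running total 221.86
Total 221.86.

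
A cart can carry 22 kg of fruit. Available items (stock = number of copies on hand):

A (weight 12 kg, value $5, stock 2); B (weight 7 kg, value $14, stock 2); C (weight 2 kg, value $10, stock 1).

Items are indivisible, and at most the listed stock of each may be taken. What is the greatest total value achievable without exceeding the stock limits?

Best selections within weight 22 and stock limits:
- 2×B + 1×C: weight 16, value 38
- 1×A + 1×B + 1×C: weight 21, value 29
- 2×B: weight 14, value 28
- 1×B + 1×C: weight 9, value 24
Best: $38.

$38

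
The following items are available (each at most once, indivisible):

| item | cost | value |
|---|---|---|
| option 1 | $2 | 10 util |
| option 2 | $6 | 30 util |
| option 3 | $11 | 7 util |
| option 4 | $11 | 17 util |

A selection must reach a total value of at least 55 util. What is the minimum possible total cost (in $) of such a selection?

19

Subsets with value ≥ 55, sorted by total cost:
- option 1+option 2+option 4: cost 19, value 57
- option 1+option 2+option 3+option 4: cost 30, value 64
Minimum cost: 19 $.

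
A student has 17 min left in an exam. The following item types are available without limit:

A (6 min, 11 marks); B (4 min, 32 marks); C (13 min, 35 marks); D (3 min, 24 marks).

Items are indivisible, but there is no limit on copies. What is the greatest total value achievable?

Best value-per-unit is B at 32/4; filling with it alone gives 4×32 = 128.
Optimal mix: 2×B + 3×D → time 17, value 136.

136 marks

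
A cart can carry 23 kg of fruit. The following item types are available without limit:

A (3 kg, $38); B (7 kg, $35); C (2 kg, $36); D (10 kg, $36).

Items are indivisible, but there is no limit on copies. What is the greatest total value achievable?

$398

Best value-per-unit is C at 36/2; filling with it alone gives 11×36 = 396.
Optimal mix: 1×A + 10×C → weight 23, value 398.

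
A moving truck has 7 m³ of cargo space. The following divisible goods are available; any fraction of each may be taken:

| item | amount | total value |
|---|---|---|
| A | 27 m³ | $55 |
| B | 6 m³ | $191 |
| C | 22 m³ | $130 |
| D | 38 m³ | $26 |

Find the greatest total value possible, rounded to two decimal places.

Take in order of value per unit:
- B (191/6 per unit): all 6 → value 191, running total 191.00
- C (130/22 per unit): 1 of 22 → value 1×130/22 = 5.9091, running total 196.91
Total 196.91.

196.91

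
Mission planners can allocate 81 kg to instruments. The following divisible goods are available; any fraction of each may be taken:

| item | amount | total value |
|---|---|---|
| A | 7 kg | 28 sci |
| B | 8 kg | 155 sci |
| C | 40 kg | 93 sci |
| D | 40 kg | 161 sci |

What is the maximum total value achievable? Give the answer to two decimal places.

Take in order of value per unit:
- B (155/8 per unit): all 8 → value 155, running total 155.00
- D (161/40 per unit): all 40 → value 161, running total 316.00
- A (28/7 per unit): all 7 → value 28, running total 344.00
- C (93/40 per unit): 26 of 40 → value 26×93/40 = 60.4500, running total 404.45
Total 404.45.

404.45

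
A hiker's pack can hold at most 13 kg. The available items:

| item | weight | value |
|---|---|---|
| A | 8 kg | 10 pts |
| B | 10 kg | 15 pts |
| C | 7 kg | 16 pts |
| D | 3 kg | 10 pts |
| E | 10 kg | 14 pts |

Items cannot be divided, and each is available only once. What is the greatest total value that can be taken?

26 pts

Check high-value combinations within 13 kg:
- C+D: weight 7+3=10, value 16+10=26
- B+D: weight 10+3=13, value 15+10=25
- D+E: weight 3+10=13, value 10+14=24
- A+D: weight 8+3=11, value 10+10=20
Best: 26 pts.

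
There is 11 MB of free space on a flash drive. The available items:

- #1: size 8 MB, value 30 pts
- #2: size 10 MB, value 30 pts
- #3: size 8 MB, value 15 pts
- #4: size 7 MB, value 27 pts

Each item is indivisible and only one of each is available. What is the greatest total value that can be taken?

Check high-value combinations within 11 MB:
- #1: size 8, value 30
- #2: size 10, value 30
- #4: size 7, value 27
Best: 30 pts.

30 pts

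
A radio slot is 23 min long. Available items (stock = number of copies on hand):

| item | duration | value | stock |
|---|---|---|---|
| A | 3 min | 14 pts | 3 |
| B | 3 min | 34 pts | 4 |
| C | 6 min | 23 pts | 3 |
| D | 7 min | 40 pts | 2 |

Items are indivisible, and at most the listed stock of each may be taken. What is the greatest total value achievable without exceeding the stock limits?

190 pts

Best selections within duration 23 and stock limits:
- 1×A + 4×B + 1×D: duration 22, value 190
- 3×B + 2×D: duration 23, value 182
- 3×A + 4×B: duration 21, value 178
- 4×B + 1×D: duration 19, value 176
Best: 190 pts.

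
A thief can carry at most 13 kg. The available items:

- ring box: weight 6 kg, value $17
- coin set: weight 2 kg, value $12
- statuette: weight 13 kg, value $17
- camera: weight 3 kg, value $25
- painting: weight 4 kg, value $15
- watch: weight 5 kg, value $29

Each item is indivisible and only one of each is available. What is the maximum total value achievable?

$69

Check high-value combinations within 13 kg:
- camera+painting+watch: weight 3+4+5=12, value 25+15+29=69
- coin set+camera+watch: weight 2+3+5=10, value 12+25+29=66
- ring box+coin set+watch: weight 6+2+5=13, value 17+12+29=58
Best: $69.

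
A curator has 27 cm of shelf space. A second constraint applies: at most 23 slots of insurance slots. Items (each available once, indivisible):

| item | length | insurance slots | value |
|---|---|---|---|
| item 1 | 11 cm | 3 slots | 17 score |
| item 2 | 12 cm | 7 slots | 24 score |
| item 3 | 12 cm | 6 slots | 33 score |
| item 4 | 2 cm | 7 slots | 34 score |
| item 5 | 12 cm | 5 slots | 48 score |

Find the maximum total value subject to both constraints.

Feasible sets respecting both limits:
- item 3+item 4+item 5: length 26, insurance slots 18, value 115
- item 2+item 4+item 5: length 26, insurance slots 19, value 106
- item 1+item 4+item 5: length 25, insurance slots 15, value 99
- item 2+item 3+item 4: length 26, insurance slots 20, value 91
Best: 115 score.

115 score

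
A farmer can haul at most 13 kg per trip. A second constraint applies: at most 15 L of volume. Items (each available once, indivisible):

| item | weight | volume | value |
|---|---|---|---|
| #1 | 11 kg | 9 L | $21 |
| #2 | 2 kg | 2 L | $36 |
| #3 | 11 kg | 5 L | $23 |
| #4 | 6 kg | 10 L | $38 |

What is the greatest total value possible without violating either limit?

$74

Feasible sets respecting both limits:
- #2+#4: weight 8, volume 12, value 74
- #2+#3: weight 13, volume 7, value 59
- #1+#2: weight 13, volume 11, value 57
Best: $74.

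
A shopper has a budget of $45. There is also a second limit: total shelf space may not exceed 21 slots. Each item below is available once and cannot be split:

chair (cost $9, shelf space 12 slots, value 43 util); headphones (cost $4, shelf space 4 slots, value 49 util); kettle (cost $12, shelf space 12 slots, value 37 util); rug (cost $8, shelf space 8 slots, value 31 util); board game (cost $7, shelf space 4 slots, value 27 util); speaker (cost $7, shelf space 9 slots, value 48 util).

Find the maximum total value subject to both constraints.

Feasible sets respecting both limits:
- headphones+rug+speaker: cost 19, shelf space 21, value 128
- headphones+board game+speaker: cost 18, shelf space 17, value 124
- chair+headphones+board game: cost 20, shelf space 20, value 119
Best: 128 util.

128 util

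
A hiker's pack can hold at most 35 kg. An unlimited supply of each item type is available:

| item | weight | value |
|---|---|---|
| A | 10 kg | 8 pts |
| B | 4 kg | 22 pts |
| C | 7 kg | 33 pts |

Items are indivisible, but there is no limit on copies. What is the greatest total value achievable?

187 pts

Best value-per-unit is B at 22/4; filling with it alone gives 8×22 = 176.
Optimal mix: 7×B + 1×C → weight 35, value 187.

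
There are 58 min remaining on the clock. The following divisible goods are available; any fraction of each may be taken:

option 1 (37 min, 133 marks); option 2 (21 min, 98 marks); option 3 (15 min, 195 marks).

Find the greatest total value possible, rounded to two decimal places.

Take in order of value per unit:
- option 3 (195/15 per unit): all 15 → value 195, running total 195.00
- option 2 (98/21 per unit): all 21 → value 98, running total 293.00
- option 1 (133/37 per unit): 22 of 37 → value 22×133/37 = 79.0811, running total 372.08
Total 372.08.

372.08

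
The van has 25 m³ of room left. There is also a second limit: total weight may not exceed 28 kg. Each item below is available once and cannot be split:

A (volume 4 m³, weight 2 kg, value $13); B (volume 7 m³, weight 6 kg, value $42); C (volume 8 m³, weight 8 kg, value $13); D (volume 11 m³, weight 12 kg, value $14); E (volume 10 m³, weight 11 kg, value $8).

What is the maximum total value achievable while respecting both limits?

$69

Feasible sets respecting both limits:
- A+B+D: volume 22, weight 20, value 69
- A+B+C: volume 19, weight 16, value 68
- A+B+E: volume 21, weight 19, value 63
- B+C+E: volume 25, weight 25, value 63
Best: $69.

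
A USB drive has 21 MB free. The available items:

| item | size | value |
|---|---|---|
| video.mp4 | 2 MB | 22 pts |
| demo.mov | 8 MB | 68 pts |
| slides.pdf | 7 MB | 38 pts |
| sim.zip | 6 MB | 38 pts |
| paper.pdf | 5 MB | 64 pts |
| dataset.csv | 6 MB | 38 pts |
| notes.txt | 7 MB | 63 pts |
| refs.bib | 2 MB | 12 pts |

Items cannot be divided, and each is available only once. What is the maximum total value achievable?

Check high-value combinations within 21 MB:
- demo.mov+paper.pdf+notes.txt: size 8+5+7=20, value 68+64+63=195
- video.mp4+demo.mov+sim.zip+paper.pdf: size 2+8+6+5=21, value 22+68+38+64=192
- video.mp4+demo.mov+paper.pdf+dataset.csv: size 2+8+5+6=21, value 22+68+64+38=192
Best: 195 pts.

195 pts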